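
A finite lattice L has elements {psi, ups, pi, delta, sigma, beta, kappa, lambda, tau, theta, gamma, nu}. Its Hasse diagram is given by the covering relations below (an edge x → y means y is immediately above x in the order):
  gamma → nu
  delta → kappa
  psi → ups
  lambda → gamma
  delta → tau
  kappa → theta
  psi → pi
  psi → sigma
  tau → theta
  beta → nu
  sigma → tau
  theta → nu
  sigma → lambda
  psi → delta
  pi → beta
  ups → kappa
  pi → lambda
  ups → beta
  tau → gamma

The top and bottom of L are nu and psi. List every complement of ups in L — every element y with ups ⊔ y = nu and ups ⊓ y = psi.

gamma, lambda

Need y with ups ∨ y = nu and ups ∧ y = psi.
Checking each element gives: gamma, lambda.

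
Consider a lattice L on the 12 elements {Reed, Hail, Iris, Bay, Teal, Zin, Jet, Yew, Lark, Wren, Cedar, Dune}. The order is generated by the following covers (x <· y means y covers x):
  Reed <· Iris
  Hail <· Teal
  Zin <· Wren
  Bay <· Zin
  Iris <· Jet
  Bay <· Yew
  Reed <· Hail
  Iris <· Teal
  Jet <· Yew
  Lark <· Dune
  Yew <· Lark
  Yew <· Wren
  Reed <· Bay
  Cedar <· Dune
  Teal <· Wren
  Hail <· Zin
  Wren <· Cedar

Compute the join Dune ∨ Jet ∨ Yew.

Dune

Common upper bounds of {Dune, Jet, Yew}: Dune.
The least among these is Dune.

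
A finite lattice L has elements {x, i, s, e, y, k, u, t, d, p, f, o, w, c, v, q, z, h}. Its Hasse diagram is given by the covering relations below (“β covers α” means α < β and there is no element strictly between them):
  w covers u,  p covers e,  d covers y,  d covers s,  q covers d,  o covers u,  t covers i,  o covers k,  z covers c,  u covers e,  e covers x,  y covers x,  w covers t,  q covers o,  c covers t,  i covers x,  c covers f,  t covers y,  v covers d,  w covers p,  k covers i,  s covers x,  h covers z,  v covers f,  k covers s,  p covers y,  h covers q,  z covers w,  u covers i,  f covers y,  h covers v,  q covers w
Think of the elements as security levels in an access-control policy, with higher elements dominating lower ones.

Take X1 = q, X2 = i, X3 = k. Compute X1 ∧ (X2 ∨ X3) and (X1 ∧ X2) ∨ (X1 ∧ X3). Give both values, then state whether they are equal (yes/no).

X2 ∨ X3 = k, so X1 ∧ (X2 ∨ X3) = q ∧ k = k.
X1 ∧ X2 = i and X1 ∧ X3 = k, so (X1 ∧ X2) ∨ (X1 ∧ X3) = i ∨ k = k.
Equal: yes.

k; k; yes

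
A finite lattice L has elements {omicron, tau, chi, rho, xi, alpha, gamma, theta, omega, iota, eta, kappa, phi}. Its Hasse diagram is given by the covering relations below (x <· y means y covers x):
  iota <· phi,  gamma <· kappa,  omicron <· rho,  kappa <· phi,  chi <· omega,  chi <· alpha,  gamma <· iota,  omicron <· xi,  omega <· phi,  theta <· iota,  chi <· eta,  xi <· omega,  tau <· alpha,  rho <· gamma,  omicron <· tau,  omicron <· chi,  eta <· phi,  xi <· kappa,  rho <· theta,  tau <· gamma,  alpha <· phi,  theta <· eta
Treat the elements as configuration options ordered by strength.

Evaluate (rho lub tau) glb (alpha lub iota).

rho ∨ tau = gamma
alpha ∨ iota = phi
gamma ∧ phi = gamma

gamma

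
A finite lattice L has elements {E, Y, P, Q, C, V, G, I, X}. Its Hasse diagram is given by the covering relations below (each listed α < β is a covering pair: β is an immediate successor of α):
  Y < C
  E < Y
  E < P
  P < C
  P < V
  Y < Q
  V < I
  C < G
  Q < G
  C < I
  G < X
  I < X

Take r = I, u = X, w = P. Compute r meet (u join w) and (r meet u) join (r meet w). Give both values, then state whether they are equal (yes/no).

I; I; yes

u join w = X, so r meet (u join w) = I meet X = I.
r meet u = I and r meet w = P, so (r meet u) join (r meet w) = I join P = I.
Equal: yes.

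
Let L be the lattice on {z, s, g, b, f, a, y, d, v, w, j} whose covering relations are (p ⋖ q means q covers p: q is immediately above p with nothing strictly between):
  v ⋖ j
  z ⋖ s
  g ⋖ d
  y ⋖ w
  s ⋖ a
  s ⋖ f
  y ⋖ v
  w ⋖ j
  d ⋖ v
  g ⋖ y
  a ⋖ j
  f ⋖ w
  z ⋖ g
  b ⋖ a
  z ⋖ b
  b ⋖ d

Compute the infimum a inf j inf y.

z

Common lower bounds of {a, j, y}: z.
The greatest among these is z.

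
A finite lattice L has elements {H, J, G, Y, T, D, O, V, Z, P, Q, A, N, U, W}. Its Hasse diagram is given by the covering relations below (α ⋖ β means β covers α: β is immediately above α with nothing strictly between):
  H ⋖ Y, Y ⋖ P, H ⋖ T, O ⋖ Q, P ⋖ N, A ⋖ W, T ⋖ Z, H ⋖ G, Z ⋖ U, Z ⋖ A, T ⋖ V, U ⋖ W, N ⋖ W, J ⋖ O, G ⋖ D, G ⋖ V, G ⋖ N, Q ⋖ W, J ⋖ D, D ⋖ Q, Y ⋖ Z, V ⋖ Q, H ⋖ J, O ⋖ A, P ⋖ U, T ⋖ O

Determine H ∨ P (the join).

P

Common upper bounds of {H, P}: N, P, U, W.
The least among these is P.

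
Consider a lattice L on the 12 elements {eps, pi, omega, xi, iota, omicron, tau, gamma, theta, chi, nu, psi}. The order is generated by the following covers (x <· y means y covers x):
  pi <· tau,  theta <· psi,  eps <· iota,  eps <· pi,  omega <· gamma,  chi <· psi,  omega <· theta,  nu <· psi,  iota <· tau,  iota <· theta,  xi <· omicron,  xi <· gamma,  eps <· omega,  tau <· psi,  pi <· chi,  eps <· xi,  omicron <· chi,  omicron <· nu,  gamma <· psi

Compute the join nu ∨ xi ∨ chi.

Common upper bounds of {nu, xi, chi}: psi.
The least among these is psi.

psi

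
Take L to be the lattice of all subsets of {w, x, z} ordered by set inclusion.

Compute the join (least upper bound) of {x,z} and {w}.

{w,x,z}

Under ⊆, join is union: {x,z} ∪ {w} = {w,x,z}.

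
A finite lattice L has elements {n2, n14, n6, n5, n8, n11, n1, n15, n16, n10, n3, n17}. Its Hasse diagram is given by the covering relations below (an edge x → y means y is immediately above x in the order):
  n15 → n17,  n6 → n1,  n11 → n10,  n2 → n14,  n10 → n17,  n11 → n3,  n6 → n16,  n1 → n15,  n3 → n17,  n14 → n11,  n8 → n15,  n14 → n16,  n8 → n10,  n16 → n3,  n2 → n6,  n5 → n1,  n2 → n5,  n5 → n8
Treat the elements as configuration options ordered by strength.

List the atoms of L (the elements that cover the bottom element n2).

n14, n5, n6

The atoms are exactly the elements that cover n2: n14, n5, n6.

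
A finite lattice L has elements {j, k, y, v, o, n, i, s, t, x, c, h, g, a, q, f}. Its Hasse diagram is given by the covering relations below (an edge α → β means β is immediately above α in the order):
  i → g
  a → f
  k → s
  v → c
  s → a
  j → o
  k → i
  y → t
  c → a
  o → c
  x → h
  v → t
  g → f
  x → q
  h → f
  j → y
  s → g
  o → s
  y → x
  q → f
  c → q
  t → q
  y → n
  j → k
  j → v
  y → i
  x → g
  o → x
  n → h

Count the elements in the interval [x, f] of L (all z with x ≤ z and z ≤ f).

5

The interval [x, f] = {f, g, h, q, x}, which has 5 elements.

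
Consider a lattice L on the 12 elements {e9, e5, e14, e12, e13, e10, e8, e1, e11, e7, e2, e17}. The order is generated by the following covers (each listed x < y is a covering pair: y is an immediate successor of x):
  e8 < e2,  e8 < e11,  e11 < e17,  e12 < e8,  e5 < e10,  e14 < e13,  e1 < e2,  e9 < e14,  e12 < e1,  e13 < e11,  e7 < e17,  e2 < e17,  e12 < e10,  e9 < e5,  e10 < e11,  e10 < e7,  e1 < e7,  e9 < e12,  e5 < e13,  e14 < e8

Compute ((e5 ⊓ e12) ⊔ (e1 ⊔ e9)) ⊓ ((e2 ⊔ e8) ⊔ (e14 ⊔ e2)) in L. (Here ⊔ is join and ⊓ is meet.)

e5 ∧ e12 = e9
e1 ∨ e9 = e1
e9 ∨ e1 = e1
e2 ∨ e8 = e2
e14 ∨ e2 = e2
e2 ∨ e2 = e2
e1 ∧ e2 = e1

e1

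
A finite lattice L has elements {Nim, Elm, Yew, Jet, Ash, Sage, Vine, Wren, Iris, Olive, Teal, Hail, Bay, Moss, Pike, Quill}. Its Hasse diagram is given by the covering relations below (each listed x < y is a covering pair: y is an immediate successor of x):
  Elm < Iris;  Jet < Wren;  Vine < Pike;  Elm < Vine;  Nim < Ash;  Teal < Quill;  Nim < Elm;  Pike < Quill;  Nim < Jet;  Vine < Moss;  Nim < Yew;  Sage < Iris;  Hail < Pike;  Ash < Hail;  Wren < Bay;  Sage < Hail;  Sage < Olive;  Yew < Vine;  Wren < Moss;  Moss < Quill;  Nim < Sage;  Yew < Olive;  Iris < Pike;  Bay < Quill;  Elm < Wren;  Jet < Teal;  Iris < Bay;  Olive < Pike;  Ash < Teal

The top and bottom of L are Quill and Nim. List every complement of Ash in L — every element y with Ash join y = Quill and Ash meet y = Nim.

Need y with Ash ∨ y = Quill and Ash ∧ y = Nim.
Checking each element gives: Bay, Moss, Wren.

Bay, Moss, Wren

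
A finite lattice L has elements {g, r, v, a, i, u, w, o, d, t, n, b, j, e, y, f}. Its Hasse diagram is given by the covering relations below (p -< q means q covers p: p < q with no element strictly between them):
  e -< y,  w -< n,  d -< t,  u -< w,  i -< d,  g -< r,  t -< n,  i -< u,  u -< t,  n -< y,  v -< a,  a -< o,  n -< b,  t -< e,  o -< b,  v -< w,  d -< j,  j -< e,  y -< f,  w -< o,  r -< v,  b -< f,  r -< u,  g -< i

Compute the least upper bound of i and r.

u

Common upper bounds of {i, r}: b, e, f, n, o, t, u, w, y.
The least among these is u.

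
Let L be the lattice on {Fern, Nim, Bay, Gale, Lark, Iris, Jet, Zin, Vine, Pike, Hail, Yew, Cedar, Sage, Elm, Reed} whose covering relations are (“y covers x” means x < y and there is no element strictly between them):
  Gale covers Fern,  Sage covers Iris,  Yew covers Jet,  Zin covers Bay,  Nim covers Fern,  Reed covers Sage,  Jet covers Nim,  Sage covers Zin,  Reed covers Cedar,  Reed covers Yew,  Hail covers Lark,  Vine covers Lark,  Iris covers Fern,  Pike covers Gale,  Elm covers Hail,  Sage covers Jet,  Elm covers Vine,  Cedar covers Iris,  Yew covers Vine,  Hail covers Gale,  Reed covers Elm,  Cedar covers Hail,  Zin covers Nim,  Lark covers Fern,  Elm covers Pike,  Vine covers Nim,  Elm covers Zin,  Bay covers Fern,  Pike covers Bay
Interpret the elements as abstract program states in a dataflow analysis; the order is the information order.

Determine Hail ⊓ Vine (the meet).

Lark

Common lower bounds of {Hail, Vine}: Fern, Lark.
The greatest among these is Lark.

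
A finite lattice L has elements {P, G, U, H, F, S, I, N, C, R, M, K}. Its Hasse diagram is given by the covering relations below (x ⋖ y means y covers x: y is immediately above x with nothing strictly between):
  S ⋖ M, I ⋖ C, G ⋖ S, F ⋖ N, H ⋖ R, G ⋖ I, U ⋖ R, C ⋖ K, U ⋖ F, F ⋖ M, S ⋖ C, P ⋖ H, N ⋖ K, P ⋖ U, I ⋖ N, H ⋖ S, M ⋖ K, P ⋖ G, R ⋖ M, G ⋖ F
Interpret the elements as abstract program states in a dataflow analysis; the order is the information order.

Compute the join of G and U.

F

Common upper bounds of {G, U}: F, K, M, N.
The least among these is F.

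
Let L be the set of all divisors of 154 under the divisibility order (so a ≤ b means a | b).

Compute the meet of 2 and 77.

In the divisibility order, the meet is the greatest common divisor: gcd(2, 77) = 1.

1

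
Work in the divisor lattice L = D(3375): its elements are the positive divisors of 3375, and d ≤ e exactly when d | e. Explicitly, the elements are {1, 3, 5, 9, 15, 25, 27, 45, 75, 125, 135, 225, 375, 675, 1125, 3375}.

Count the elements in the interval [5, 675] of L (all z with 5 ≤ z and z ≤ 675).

8

The interval [5, 675] = {135, 15, 225, 25, 45, 5, 675, 75}, which has 8 elements.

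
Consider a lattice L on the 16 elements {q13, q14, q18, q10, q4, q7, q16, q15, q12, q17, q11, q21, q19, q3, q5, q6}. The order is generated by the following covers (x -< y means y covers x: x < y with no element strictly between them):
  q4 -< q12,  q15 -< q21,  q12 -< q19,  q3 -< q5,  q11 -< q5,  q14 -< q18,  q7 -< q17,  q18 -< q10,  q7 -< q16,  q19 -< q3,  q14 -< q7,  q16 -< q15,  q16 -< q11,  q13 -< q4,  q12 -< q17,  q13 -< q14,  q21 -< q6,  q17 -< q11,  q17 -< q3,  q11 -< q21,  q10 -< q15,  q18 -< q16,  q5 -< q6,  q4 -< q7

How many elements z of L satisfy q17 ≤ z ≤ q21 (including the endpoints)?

3

The interval [q17, q21] = {q11, q17, q21}, which has 3 elements.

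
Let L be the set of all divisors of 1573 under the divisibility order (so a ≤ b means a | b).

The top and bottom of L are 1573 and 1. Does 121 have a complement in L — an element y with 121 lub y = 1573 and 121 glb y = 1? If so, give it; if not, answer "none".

13

Need y with 121 ∨ y = 1573 and 121 ∧ y = 1.
Checking each element gives: 13.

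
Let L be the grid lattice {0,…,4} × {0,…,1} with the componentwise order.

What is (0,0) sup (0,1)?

(0,1)

In a product of chains, the join is componentwise max, giving (0,1).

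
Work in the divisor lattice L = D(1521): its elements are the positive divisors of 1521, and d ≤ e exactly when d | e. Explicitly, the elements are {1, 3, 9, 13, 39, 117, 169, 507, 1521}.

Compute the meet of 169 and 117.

In the divisibility order, the meet is the greatest common divisor: gcd(169, 117) = 13.

13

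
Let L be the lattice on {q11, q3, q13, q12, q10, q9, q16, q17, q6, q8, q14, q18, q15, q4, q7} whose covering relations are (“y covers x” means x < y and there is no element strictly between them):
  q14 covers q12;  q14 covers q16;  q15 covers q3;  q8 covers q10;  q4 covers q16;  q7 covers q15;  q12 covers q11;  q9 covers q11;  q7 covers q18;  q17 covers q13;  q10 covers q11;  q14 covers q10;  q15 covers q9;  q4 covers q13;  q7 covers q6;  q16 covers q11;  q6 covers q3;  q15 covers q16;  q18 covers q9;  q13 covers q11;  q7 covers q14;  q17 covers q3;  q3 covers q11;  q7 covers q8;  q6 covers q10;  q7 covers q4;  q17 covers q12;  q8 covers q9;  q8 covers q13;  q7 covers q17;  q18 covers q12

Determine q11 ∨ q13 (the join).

q13

Common upper bounds of {q11, q13}: q13, q17, q4, q7, q8.
The least among these is q13.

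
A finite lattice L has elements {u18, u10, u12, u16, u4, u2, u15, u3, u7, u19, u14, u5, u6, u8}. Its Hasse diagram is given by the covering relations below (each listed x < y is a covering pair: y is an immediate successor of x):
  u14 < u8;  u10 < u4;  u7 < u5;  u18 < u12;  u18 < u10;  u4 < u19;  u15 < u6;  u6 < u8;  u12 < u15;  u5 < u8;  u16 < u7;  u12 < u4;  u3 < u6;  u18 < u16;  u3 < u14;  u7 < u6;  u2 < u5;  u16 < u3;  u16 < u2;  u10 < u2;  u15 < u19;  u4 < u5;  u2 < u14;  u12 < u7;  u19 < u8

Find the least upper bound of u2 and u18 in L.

Common upper bounds of {u2, u18}: u14, u2, u5, u8.
The least among these is u2.

u2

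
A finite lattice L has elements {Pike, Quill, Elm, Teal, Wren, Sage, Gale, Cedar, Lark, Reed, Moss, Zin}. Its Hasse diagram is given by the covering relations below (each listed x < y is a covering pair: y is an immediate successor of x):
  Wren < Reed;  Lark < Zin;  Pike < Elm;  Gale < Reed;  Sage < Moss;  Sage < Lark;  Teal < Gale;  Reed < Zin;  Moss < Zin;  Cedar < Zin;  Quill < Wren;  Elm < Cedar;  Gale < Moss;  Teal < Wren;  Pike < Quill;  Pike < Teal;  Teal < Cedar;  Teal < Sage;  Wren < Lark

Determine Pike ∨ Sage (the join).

Common upper bounds of {Pike, Sage}: Lark, Moss, Sage, Zin.
The least among these is Sage.

Sage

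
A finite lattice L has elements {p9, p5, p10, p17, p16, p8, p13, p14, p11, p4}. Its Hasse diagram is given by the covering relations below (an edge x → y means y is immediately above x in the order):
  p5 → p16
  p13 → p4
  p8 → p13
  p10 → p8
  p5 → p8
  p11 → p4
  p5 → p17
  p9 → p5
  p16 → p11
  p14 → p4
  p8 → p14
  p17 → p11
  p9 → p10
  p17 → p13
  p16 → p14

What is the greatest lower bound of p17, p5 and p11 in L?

p5

Common lower bounds of {p17, p5, p11}: p5, p9.
The greatest among these is p5.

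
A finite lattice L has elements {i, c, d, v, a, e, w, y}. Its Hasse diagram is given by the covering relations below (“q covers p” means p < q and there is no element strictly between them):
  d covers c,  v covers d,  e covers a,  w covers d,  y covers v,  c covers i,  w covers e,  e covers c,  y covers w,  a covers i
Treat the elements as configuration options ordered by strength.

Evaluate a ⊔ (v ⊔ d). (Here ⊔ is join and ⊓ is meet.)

v ∨ d = v
a ∨ v = y

y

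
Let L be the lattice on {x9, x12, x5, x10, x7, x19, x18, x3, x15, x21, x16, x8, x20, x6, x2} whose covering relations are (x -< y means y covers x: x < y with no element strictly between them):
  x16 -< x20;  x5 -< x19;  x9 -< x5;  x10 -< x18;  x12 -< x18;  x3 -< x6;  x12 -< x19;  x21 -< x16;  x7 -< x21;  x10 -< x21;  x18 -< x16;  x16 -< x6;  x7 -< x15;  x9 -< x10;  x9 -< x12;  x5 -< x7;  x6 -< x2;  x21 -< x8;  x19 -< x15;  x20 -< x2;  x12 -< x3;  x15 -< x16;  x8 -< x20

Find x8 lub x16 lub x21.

Common upper bounds of {x8, x16, x21}: x2, x20.
The least among these is x20.

x20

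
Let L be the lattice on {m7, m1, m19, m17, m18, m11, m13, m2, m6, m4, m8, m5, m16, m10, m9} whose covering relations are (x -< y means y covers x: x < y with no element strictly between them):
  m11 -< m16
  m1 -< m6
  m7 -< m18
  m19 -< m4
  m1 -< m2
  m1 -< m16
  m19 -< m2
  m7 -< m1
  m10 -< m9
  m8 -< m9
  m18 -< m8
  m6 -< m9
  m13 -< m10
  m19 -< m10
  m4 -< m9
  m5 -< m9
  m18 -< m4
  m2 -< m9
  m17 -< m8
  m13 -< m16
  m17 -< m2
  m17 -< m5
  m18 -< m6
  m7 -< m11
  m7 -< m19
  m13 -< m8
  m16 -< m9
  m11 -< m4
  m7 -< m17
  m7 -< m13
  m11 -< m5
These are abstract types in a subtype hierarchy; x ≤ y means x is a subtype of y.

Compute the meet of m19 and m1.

Common lower bounds of {m19, m1}: m7.
The greatest among these is m7.

m7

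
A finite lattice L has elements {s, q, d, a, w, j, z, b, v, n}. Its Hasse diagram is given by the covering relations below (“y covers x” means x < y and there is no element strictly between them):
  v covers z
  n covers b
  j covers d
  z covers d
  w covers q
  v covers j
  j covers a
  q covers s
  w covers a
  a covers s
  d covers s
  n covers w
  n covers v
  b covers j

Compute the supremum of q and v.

Common upper bounds of {q, v}: n.
The least among these is n.

n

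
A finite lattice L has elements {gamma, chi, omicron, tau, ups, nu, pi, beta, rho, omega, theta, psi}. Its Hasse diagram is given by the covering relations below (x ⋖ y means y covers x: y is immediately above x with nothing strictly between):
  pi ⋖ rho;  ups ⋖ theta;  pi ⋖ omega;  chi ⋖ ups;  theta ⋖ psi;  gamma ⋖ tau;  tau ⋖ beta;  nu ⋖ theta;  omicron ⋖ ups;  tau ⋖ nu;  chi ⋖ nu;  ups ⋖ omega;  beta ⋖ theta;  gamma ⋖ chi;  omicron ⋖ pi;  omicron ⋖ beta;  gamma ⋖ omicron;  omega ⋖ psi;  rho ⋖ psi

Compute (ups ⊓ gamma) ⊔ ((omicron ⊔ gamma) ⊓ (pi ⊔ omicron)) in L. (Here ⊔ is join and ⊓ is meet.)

omicron

ups ∧ gamma = gamma
omicron ∨ gamma = omicron
pi ∨ omicron = pi
omicron ∧ pi = omicron
gamma ∨ omicron = omicron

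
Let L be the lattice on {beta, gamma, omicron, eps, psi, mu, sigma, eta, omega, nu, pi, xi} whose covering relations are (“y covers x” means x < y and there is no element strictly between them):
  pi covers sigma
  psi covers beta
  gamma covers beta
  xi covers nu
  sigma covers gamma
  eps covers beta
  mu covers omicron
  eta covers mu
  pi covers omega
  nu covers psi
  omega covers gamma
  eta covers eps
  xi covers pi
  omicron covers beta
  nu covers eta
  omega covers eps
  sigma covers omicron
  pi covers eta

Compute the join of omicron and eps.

eta

Common upper bounds of {omicron, eps}: eta, nu, pi, xi.
The least among these is eta.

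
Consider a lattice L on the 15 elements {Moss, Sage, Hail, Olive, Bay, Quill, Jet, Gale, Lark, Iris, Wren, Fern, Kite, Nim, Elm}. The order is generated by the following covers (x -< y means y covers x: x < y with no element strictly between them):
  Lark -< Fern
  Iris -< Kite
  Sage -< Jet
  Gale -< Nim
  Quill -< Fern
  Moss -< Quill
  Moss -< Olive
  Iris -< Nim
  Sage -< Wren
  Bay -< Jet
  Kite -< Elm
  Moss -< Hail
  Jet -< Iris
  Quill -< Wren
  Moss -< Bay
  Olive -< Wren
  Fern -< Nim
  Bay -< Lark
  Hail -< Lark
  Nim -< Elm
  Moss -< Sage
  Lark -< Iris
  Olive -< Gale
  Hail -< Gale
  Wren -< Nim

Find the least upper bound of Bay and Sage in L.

Common upper bounds of {Bay, Sage}: Elm, Iris, Jet, Kite, Nim.
The least among these is Jet.

Jet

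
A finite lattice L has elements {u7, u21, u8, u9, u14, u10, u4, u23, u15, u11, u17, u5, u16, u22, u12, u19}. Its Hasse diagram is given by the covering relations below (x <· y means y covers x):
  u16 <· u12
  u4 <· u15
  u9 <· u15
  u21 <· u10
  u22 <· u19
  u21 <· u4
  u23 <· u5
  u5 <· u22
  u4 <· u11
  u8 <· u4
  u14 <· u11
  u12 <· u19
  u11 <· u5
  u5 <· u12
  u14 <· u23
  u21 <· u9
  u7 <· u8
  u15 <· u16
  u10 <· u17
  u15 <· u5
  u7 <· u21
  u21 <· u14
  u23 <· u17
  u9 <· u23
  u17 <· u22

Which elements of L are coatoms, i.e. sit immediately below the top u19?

u12, u22

The coatoms are exactly the elements covered by u19: u12, u22.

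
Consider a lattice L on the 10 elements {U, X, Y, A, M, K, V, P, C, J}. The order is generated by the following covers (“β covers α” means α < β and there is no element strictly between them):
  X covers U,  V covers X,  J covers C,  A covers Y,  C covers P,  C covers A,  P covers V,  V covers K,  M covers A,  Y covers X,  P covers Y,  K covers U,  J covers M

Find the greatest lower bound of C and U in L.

U

Common lower bounds of {C, U}: U.
The greatest among these is U.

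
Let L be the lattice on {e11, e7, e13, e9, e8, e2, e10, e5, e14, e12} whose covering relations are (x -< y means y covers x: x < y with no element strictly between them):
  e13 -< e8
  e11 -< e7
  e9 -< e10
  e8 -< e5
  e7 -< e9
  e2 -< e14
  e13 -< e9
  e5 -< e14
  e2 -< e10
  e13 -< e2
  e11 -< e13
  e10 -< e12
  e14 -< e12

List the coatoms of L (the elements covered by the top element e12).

The coatoms are exactly the elements covered by e12: e10, e14.

e10, e14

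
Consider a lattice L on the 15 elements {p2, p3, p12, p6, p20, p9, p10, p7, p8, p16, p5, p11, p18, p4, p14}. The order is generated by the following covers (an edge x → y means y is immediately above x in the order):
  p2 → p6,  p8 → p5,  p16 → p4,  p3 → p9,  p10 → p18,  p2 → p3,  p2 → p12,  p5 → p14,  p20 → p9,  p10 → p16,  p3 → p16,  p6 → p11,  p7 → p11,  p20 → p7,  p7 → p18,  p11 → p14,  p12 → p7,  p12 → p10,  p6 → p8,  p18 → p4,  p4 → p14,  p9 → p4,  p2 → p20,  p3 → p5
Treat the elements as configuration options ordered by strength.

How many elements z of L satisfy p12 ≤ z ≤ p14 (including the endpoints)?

The interval [p12, p14] = {p10, p11, p12, p14, p16, p18, p4, p7}, which has 8 elements.

8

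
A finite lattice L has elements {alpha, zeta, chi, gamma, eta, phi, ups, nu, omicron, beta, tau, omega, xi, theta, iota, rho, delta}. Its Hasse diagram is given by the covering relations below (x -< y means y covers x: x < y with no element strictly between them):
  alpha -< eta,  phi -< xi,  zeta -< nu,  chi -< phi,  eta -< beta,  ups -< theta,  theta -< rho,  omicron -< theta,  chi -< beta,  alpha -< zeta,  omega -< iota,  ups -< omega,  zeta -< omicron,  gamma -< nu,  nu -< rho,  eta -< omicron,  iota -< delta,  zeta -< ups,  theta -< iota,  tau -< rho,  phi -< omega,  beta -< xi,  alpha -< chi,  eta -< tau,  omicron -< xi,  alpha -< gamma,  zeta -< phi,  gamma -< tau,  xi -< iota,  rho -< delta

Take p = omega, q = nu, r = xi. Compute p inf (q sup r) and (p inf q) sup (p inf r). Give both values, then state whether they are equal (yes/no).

q sup r = delta, so p inf (q sup r) = omega inf delta = omega.
p inf q = zeta and p inf r = phi, so (p inf q) sup (p inf r) = zeta sup phi = phi.
Equal: no.

omega; phi; no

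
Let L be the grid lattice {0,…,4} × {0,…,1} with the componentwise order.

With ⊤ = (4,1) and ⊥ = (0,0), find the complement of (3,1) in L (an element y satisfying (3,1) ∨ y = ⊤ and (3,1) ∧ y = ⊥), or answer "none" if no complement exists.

For every candidate y, either (3,1) ∨ y ≠ (4,1) or (3,1) ∧ y ≠ (0,0); no complement exists.

none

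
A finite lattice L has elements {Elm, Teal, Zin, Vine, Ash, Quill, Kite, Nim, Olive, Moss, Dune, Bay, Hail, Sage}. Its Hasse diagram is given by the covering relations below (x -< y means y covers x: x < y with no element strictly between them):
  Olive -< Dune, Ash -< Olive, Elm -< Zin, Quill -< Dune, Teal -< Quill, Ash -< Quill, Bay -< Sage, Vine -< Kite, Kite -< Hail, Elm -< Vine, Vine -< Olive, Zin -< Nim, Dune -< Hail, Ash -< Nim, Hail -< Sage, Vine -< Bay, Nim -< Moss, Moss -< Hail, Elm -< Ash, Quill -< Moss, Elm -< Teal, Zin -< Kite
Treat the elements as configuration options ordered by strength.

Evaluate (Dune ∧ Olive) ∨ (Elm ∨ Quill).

Dune

Dune ∧ Olive = Olive
Elm ∨ Quill = Quill
Olive ∨ Quill = Dune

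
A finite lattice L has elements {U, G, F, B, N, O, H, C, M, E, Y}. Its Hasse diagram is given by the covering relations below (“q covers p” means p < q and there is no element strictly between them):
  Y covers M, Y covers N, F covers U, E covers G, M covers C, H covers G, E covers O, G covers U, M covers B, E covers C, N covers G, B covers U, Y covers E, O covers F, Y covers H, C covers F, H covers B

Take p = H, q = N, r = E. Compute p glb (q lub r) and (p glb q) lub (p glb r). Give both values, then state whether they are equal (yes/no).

H; G; no

q lub r = Y, so p glb (q lub r) = H glb Y = H.
p glb q = G and p glb r = G, so (p glb q) lub (p glb r) = G lub G = G.
Equal: no.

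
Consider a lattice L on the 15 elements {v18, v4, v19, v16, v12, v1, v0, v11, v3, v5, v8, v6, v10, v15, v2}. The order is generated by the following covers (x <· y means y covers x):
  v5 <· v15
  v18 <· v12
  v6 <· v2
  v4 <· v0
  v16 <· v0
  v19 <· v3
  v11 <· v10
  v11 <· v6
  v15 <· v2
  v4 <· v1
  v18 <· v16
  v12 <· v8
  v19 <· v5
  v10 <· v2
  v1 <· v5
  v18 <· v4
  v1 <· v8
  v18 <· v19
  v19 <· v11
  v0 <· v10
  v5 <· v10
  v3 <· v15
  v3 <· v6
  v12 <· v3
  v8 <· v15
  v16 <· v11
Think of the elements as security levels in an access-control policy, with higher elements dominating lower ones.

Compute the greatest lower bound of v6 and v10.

Common lower bounds of {v6, v10}: v11, v16, v18, v19.
The greatest among these is v11.

v11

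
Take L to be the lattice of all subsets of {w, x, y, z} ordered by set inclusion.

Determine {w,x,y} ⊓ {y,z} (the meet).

Under ⊆, meet is intersection: {w,x,y} ∩ {y,z} = {y}.

{y}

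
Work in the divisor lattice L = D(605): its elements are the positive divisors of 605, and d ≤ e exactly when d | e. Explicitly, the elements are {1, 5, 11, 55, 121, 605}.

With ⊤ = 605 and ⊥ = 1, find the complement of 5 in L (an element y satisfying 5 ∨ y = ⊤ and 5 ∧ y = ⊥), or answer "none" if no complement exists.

121

Need y with 5 ∨ y = 605 and 5 ∧ y = 1.
Checking each element gives: 121.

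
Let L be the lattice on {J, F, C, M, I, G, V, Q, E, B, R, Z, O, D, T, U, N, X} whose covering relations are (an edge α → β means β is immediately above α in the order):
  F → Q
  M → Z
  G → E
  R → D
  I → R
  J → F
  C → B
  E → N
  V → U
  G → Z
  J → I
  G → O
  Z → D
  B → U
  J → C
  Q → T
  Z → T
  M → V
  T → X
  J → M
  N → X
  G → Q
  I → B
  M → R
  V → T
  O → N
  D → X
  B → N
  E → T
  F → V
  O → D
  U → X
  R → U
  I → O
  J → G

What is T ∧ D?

Z

Common lower bounds of {T, D}: G, J, M, Z.
The greatest among these is Z.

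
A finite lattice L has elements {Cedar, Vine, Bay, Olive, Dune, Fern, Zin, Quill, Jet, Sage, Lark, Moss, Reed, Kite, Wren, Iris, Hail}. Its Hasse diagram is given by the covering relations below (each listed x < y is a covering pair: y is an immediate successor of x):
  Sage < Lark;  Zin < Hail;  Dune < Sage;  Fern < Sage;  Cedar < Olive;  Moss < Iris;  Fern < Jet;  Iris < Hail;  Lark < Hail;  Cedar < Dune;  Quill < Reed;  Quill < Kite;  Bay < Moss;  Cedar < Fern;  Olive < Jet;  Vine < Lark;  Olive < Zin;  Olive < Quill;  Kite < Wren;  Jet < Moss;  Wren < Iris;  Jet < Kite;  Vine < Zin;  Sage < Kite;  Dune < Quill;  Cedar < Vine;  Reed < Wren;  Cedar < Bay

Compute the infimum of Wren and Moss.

Jet

Common lower bounds of {Wren, Moss}: Cedar, Fern, Jet, Olive.
The greatest among these is Jet.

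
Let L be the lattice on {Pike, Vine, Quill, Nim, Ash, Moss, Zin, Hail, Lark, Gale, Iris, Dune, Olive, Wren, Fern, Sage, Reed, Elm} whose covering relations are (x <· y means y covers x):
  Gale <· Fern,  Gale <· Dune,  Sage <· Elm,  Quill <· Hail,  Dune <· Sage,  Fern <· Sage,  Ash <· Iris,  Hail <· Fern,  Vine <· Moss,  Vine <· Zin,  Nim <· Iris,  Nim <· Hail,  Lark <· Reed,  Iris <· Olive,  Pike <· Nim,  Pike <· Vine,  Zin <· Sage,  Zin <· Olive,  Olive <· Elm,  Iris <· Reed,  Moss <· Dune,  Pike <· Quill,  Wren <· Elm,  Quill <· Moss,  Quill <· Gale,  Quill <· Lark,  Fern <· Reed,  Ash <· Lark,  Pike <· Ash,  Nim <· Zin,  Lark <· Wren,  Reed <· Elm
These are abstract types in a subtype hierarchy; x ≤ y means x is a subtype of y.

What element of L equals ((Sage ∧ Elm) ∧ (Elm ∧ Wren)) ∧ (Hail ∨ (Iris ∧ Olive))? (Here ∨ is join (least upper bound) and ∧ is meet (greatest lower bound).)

Quill

Sage ∧ Elm = Sage
Elm ∧ Wren = Wren
Sage ∧ Wren = Quill
Iris ∧ Olive = Iris
Hail ∨ Iris = Reed
Quill ∧ Reed = Quill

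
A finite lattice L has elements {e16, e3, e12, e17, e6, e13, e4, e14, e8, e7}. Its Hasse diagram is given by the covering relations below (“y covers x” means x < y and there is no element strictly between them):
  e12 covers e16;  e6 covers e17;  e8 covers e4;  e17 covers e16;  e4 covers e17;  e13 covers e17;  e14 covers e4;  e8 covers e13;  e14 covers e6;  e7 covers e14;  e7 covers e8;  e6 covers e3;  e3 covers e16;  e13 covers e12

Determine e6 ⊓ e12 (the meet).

e16

Common lower bounds of {e6, e12}: e16.
The greatest among these is e16.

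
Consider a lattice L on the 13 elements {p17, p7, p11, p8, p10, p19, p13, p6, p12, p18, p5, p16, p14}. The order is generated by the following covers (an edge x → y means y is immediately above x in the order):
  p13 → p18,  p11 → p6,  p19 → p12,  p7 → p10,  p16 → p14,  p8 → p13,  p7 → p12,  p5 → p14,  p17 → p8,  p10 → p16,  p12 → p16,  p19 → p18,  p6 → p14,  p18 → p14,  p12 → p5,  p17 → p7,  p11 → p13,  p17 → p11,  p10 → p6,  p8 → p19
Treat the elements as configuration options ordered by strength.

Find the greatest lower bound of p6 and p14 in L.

Common lower bounds of {p6, p14}: p10, p11, p17, p6, p7.
The greatest among these is p6.

p6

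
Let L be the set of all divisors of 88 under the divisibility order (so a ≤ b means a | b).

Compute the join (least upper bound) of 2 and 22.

In the divisibility order, the join is the least common multiple: lcm(2, 22) = 22.

22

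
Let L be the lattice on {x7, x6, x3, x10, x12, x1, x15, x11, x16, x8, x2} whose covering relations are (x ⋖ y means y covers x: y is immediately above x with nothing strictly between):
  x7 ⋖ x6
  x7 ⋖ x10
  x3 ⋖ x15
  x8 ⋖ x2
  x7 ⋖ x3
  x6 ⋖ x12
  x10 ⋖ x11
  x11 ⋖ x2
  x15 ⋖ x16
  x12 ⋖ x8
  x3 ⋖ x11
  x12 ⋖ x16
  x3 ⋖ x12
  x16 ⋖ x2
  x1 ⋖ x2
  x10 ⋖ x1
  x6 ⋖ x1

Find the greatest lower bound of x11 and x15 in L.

Common lower bounds of {x11, x15}: x3, x7.
The greatest among these is x3.

x3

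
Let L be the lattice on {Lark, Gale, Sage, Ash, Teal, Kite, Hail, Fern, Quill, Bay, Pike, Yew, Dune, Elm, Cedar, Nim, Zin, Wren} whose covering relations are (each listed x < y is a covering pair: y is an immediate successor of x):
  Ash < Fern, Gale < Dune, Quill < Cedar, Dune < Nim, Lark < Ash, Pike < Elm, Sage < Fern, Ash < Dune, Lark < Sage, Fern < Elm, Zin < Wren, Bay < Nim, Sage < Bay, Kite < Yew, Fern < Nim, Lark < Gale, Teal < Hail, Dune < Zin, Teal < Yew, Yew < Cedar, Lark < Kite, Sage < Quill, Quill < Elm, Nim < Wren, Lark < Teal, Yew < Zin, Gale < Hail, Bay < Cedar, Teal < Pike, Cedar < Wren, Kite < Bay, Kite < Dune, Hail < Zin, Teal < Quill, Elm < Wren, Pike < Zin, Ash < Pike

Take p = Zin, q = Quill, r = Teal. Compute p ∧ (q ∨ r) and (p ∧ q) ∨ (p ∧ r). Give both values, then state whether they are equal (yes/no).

q ∨ r = Quill, so p ∧ (q ∨ r) = Zin ∧ Quill = Teal.
p ∧ q = Teal and p ∧ r = Teal, so (p ∧ q) ∨ (p ∧ r) = Teal ∨ Teal = Teal.
Equal: yes.

Teal; Teal; yes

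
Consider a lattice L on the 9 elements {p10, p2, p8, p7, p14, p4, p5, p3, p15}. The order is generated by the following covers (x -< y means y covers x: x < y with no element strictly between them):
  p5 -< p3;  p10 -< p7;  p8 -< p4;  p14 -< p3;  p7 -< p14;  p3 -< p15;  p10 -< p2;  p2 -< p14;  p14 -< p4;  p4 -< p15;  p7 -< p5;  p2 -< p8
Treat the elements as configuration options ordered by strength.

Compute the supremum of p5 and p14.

Common upper bounds of {p5, p14}: p15, p3.
The least among these is p3.

p3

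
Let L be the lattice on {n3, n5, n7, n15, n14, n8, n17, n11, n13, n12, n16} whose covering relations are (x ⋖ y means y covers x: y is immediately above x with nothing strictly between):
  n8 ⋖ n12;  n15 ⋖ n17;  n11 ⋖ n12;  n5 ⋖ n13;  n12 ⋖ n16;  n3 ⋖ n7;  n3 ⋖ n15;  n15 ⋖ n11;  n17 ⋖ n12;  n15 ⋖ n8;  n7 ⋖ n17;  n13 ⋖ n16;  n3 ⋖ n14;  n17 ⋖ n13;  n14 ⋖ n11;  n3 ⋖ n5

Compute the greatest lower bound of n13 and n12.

Common lower bounds of {n13, n12}: n15, n17, n3, n7.
The greatest among these is n17.

n17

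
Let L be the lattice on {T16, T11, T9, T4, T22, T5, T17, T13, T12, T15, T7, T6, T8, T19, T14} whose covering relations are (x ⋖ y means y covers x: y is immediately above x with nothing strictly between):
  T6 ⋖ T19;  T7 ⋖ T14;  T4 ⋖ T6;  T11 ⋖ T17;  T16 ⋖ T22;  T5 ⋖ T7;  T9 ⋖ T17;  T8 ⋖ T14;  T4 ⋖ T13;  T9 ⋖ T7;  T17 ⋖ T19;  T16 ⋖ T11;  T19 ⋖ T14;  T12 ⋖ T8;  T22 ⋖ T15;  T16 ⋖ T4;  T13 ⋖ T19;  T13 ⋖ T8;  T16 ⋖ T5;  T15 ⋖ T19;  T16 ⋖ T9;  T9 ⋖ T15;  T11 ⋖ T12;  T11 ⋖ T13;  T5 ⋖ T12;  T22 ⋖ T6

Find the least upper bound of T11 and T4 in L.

T13

Common upper bounds of {T11, T4}: T13, T14, T19, T8.
The least among these is T13.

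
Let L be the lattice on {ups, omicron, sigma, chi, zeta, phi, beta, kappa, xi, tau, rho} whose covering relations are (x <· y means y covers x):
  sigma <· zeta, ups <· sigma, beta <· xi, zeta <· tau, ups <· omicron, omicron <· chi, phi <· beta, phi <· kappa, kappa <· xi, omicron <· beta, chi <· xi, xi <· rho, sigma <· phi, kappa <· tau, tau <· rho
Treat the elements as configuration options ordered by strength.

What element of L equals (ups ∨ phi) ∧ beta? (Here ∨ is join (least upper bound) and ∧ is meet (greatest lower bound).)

phi

ups ∨ phi = phi
phi ∧ beta = phi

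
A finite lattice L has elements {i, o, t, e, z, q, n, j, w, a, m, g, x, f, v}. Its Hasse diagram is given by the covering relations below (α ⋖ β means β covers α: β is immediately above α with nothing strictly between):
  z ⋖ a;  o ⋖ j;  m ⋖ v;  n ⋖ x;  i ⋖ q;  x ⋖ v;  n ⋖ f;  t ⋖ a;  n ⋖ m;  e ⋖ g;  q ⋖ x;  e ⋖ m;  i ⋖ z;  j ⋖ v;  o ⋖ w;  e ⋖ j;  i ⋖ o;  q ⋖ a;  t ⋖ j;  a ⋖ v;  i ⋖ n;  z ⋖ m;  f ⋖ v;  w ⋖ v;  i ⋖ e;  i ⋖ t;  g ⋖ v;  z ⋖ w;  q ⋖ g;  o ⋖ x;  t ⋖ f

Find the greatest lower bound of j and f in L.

Common lower bounds of {j, f}: i, t.
The greatest among these is t.

t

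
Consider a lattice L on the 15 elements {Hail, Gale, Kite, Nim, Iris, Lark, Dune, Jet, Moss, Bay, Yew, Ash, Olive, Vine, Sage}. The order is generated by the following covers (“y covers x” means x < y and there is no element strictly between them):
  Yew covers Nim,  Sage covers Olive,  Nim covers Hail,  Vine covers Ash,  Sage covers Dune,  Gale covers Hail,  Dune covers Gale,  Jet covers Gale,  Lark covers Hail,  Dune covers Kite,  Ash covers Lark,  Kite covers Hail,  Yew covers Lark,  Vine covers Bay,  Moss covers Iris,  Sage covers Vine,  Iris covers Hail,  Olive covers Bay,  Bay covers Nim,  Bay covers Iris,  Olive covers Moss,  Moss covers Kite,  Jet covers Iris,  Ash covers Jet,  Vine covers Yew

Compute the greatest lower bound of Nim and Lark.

Common lower bounds of {Nim, Lark}: Hail.
The greatest among these is Hail.

Hail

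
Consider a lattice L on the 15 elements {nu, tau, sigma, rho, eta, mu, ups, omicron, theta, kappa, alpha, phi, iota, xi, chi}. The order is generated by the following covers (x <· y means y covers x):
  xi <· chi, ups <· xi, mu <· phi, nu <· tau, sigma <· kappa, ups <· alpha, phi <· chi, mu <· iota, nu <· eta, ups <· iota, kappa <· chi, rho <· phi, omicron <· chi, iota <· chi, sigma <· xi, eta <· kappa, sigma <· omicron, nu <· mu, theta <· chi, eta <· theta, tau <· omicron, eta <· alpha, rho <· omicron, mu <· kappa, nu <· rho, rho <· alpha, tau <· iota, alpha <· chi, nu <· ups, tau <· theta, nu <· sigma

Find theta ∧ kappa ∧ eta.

eta

Common lower bounds of {theta, kappa, eta}: eta, nu.
The greatest among these is eta.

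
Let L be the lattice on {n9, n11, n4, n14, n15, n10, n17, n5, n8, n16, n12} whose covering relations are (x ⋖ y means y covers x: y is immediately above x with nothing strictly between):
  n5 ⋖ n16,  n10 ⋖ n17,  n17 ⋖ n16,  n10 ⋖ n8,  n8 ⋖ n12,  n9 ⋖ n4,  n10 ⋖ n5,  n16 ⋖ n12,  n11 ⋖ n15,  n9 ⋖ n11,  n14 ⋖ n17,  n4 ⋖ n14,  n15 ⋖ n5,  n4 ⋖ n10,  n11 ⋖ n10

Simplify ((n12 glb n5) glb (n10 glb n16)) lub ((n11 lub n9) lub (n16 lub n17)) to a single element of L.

n16

n12 ∧ n5 = n5
n10 ∧ n16 = n10
n5 ∧ n10 = n10
n11 ∨ n9 = n11
n16 ∨ n17 = n16
n11 ∨ n16 = n16
n10 ∨ n16 = n16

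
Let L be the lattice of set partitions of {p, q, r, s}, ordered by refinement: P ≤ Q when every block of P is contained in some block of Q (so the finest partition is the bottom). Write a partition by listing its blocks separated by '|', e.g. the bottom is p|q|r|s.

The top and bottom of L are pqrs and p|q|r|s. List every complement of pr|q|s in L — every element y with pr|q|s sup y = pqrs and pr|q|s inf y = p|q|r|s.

pqs|r, pq|rs, ps|qr, p|qrs

Need y with pr|q|s ∨ y = pqrs and pr|q|s ∧ y = p|q|r|s.
Checking each element gives: pqs|r, pq|rs, ps|qr, p|qrs.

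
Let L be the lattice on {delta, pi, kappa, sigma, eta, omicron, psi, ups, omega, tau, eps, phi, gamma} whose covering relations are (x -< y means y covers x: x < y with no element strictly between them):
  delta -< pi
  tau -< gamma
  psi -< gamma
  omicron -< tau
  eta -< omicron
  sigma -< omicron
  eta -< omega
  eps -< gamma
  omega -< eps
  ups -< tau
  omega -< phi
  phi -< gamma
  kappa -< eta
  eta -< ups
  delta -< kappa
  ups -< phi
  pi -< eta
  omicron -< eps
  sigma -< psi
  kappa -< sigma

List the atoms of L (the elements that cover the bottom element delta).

The atoms are exactly the elements that cover delta: kappa, pi.

kappa, pi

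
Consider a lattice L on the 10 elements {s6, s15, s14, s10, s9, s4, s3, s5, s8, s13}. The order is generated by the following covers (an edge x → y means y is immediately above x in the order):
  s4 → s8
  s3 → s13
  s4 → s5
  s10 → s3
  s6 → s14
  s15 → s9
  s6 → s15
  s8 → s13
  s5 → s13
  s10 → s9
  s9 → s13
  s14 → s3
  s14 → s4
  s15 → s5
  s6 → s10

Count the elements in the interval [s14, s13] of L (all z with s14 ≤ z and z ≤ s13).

The interval [s14, s13] = {s13, s14, s3, s4, s5, s8}, which has 6 elements.

6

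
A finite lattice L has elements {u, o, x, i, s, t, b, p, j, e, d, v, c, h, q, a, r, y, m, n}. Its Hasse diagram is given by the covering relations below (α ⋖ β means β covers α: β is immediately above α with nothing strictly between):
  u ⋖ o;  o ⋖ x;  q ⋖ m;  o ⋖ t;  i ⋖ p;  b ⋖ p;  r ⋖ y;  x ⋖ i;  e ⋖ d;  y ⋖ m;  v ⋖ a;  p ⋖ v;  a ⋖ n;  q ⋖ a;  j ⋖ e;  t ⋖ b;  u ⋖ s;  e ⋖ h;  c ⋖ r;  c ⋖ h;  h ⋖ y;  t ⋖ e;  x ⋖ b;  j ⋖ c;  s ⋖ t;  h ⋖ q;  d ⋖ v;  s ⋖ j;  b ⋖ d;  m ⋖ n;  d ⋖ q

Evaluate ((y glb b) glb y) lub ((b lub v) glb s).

t

y ∧ b = t
t ∧ y = t
b ∨ v = v
v ∧ s = s
t ∨ s = t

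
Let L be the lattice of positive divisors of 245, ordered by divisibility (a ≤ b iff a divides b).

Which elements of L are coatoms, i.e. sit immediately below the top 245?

35, 49

The coatoms are exactly the elements covered by 245: 35, 49.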